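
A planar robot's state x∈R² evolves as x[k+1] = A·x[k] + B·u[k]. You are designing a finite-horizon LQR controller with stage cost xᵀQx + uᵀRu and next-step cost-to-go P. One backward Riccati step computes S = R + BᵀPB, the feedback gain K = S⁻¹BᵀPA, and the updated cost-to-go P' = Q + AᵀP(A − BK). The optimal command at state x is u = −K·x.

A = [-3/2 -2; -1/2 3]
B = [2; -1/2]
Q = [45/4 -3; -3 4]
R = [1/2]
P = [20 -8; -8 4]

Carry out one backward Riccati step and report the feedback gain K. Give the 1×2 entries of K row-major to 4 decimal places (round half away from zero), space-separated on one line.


BᵀP = [44.0000 -18.0000]
S = R + BᵀPB = [1/2] + [97.0000] = [97.5000]
BᵀPA = [-57.0000 -142.0000]
K = S⁻¹·BᵀPA = [-0.5846 -1.4564]
A−BK = [-0.3308 0.9128; -0.7923 2.2718]
AᵀP(A−BK) = [0.6769 -1.0154; -1.0154 5.1897]
P' = Q + AᵀP(A−BK) = [11.9269 -4.0154; -4.0154 9.1897]
tr(P') = 21.1167

-0.5846 -1.4564


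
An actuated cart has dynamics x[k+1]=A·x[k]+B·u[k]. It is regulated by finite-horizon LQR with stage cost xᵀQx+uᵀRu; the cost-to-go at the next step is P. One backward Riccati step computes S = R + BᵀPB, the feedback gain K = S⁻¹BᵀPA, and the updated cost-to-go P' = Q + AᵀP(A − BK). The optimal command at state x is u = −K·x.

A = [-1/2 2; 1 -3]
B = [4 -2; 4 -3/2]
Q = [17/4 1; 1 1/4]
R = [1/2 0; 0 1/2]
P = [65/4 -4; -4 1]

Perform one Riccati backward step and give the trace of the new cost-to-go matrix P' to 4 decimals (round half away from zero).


BᵀP = [49.0000 -12.0000; -26.5000 6.5000]
S = R + BᵀPB = [1/2 0; 0 1/2] + [148.0000 -80.0000; -80.0000 43.2500] = [148.5000 -80.0000; -80.0000 43.7500]
BᵀPA = [-36.5000 134.0000; 19.7500 -72.5000]
K = S⁻¹·BᵀPA = [-0.1742 0.6452; 0.1329 -0.4774]
A−BK = [0.4626 -1.5355; 1.8961 -6.2968]
AᵀP(A−BK) = [0.0796 -0.2726; -0.2726 0.9355]
P' = Q + AᵀP(A−BK) = [4.3296 0.7274; 0.7274 1.1855]
tr(P') = 5.5151

5.5151


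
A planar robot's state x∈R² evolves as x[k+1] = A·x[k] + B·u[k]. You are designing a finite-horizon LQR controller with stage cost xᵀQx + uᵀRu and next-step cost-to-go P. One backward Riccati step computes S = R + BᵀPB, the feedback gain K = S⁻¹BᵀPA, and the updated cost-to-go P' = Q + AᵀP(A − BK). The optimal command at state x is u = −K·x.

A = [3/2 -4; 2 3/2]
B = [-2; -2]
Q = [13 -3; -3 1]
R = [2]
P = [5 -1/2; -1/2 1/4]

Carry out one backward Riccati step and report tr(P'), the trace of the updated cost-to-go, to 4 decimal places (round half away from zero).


30.5066

BᵀP = [-9.0000 0.5000]
S = R + BᵀPB = [2] + [17.0000] = [19.0000]
BᵀPA = [-12.5000 36.7500]
K = S⁻¹·BᵀPA = [-0.6579 1.9342]
A−BK = [0.1842 -0.1316; 0.6842 5.3684]
AᵀP(A−BK) = [1.0263 -2.1974; -2.1974 15.4803]
P' = Q + AᵀP(A−BK) = [14.0263 -5.1974; -5.1974 16.4803]
tr(P') = 30.5066


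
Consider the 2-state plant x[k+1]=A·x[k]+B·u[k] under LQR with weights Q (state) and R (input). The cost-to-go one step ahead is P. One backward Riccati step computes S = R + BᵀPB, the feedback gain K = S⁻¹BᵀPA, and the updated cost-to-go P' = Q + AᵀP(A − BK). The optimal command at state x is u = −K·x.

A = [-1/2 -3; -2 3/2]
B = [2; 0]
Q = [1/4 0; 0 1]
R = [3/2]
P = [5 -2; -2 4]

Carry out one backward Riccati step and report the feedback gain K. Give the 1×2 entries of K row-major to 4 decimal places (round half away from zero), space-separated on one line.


BᵀP = [10.0000 -4.0000]
S = R + BᵀPB = [3/2] + [20.0000] = [21.5000]
BᵀPA = [3.0000 -36.0000]
K = S⁻¹·BᵀPA = [0.1395 -1.6744]
A−BK = [-0.7791 0.3488; -2.0000 1.5000]
AᵀP(A−BK) = [12.8314 -9.9767; -9.9767 11.7209]
P' = Q + AᵀP(A−BK) = [13.0814 -9.9767; -9.9767 12.7209]
tr(P') = 25.8023

0.1395 -1.6744


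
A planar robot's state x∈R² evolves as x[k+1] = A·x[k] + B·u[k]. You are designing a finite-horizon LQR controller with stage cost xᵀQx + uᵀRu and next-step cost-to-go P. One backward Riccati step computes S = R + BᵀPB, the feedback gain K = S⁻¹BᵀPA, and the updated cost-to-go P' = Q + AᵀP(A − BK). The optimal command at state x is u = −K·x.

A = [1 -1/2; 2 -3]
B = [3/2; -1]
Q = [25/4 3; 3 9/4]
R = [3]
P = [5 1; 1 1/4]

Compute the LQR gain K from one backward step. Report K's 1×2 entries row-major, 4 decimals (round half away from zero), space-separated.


0.7826 -0.6087

BᵀP = [6.5000 1.2500]
S = R + BᵀPB = [3] + [8.5000] = [11.5000]
BᵀPA = [9.0000 -7.0000]
K = S⁻¹·BᵀPA = [0.7826 -0.6087]
A−BK = [-0.1739 0.4130; 2.7826 -3.6087]
AᵀP(A−BK) = [2.9565 -2.5217; -2.5217 2.2391]
P' = Q + AᵀP(A−BK) = [9.2065 0.4783; 0.4783 4.4891]
tr(P') = 13.6957


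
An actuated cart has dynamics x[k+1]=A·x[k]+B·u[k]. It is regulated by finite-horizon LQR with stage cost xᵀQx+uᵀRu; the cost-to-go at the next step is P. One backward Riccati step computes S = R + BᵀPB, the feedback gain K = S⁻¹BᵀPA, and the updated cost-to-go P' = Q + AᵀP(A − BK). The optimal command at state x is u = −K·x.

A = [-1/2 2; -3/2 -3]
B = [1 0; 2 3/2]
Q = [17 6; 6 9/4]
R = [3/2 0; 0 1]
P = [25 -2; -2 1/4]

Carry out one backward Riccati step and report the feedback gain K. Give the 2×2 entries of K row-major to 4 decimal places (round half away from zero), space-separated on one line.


BᵀP = [21.0000 -1.5000; -3.0000 0.3750]
S = R + BᵀPB = [3/2 0; 0 1] + [18.0000 -2.2500; -2.2500 0.5625] = [19.5000 -2.2500; -2.2500 1.5625]
BᵀPA = [-8.2500 46.5000; 0.9375 -7.1250]
K = S⁻¹·BᵀPA = [-0.4244 2.2288; -0.0111 -1.3506]
A−BK = [-0.0756 -0.2288; -0.6347 -5.4317]
AᵀP(A−BK) = [0.3220 -1.2214; -1.2214 12.9889]
P' = Q + AᵀP(A−BK) = [17.3220 4.7786; 4.7786 15.2389]
tr(P') = 32.5609

-0.4244 2.2288 -0.0111 -1.3506


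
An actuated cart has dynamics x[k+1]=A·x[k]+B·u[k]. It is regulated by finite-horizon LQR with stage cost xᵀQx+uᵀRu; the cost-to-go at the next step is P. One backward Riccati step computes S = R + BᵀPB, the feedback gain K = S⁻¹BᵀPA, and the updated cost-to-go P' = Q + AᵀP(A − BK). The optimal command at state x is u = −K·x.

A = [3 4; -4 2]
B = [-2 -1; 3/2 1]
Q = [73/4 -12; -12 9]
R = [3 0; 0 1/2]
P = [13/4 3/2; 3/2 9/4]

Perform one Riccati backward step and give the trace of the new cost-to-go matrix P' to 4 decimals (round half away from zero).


BᵀP = [-4.2500 0.3750; -1.7500 0.7500]
S = R + BᵀPB = [3 0; 0 1/2] + [9.0625 4.6250; 4.6250 2.5000] = [12.0625 4.6250; 4.6250 3.0000]
BᵀPA = [-14.2500 -16.2500; -8.2500 -5.5000]
K = S⁻¹·BᵀPA = [-0.3105 -1.5755; -2.2714 0.5956]
A−BK = [0.1077 1.4446; -1.2629 3.7677]
AᵀP(A−BK) = [6.0871 -11.5375; -11.5375 62.6737]
P' = Q + AᵀP(A−BK) = [24.3371 -23.5375; -23.5375 71.6737]
tr(P') = 96.0108

96.0108


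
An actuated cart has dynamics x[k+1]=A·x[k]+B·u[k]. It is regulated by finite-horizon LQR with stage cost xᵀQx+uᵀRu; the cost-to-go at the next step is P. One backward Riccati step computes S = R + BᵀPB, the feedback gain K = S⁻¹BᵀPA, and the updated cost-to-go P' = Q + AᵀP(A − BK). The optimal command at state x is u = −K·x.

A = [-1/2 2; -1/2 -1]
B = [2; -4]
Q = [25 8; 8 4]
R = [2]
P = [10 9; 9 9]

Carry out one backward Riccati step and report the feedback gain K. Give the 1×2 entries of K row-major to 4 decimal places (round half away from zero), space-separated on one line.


0.4048 -0.3333

BᵀP = [-16.0000 -18.0000]
S = R + BᵀPB = [2] + [40.0000] = [42.0000]
BᵀPA = [17.0000 -14.0000]
K = S⁻¹·BᵀPA = [0.4048 -0.3333]
A−BK = [-1.3095 2.6667; 1.1190 -2.3333]
AᵀP(A−BK) = [2.3690 -4.3333; -4.3333 8.3333]
P' = Q + AᵀP(A−BK) = [27.3690 3.6667; 3.6667 12.3333]
tr(P') = 39.7024


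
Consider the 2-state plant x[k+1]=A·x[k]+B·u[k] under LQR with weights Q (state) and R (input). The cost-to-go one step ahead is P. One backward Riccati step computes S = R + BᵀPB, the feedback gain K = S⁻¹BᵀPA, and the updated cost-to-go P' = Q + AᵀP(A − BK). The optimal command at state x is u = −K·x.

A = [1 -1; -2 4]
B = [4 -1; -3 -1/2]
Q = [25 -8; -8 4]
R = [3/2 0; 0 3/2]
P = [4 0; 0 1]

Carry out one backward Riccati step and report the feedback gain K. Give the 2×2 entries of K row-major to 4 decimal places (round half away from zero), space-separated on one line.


0.3805 -0.6052 0.4378 -1.1782

BᵀP = [16.0000 -3.0000; -4.0000 -0.5000]
S = R + BᵀPB = [3/2 0; 0 3/2] + [73.0000 -14.5000; -14.5000 4.2500] = [74.5000 -14.5000; -14.5000 5.7500]
BᵀPA = [22.0000 -28.0000; -3.0000 2.0000]
K = S⁻¹·BᵀPA = [0.3805 -0.6052; 0.4378 -1.1782]
A−BK = [-0.0842 0.2424; -0.6395 1.5954]
AᵀP(A−BK) = [0.9421 -2.2212; -2.2212 5.4120]
P' = Q + AᵀP(A−BK) = [25.9421 -10.2212; -10.2212 9.4120]
tr(P') = 35.3542


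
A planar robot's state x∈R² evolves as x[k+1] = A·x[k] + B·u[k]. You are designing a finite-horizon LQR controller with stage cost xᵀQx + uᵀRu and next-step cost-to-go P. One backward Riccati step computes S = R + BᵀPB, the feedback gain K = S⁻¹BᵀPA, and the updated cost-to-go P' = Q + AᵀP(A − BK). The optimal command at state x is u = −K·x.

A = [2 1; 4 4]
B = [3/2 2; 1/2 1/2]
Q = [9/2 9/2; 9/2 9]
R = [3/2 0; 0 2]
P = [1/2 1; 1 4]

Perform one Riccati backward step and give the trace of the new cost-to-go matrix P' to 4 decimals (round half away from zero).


BᵀP = [1.2500 3.5000; 1.5000 4.0000]
S = R + BᵀPB = [3/2 0; 0 2] + [3.6250 4.2500; 4.2500 5.0000] = [5.1250 4.2500; 4.2500 7.0000]
BᵀPA = [16.5000 15.2500; 19.0000 17.5000]
K = S⁻¹·BᵀPA = [1.9509 1.8175; 1.5298 1.3965]
A−BK = [-3.9860 -4.5193; 2.2596 2.3930]
AᵀP(A−BK) = [20.7439 20.4772; 20.4772 20.3439]
P' = Q + AᵀP(A−BK) = [25.2439 24.9772; 24.9772 29.3439]
tr(P') = 54.5877

54.5877


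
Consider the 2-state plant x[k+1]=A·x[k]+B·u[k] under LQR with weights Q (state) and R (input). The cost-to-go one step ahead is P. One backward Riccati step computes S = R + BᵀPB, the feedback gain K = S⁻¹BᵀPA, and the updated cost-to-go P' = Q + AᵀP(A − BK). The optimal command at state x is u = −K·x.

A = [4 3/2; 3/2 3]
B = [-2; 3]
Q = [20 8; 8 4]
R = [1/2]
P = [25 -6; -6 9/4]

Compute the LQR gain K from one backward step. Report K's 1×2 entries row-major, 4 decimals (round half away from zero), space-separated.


BᵀP = [-68.0000 18.7500]
S = R + BᵀPB = [1/2] + [192.2500] = [192.7500]
BᵀPA = [-243.8750 -45.7500]
K = S⁻¹·BᵀPA = [-1.2652 -0.2374]
A−BK = [1.4695 1.0253; 5.2957 3.7121]
AᵀP(A−BK) = [24.5021 16.7403; 16.7403 11.6411]
P' = Q + AᵀP(A−BK) = [44.5021 24.7403; 24.7403 15.6411]
tr(P') = 60.1432

-1.2652 -0.2374


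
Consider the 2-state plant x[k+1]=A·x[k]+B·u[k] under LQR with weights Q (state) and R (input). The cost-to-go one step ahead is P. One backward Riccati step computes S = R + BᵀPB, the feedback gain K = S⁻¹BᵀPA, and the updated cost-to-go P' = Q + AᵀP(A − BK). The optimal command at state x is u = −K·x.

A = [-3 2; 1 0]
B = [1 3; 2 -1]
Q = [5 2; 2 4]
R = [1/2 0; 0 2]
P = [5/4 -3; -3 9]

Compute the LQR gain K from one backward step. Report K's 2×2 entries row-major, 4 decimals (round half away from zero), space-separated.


BᵀP = [-4.7500 15.0000; 6.7500 -18.0000]
S = R + BᵀPB = [1/2 0; 0 2] + [25.2500 -29.2500; -29.2500 38.2500] = [25.7500 -29.2500; -29.2500 40.2500]
BᵀPA = [29.2500 -9.5000; -38.2500 13.5000]
K = S⁻¹·BᵀPA = [0.3234 0.0691; -0.7153 0.3856]
A−BK = [-1.1776 0.7740; -0.3621 0.2474]
AᵀP(A−BK) = [1.4305 -0.7713; -0.7713 0.4506]
P' = Q + AᵀP(A−BK) = [6.4305 1.2287; 1.2287 4.4506]
tr(P') = 10.8811

0.3234 0.0691 -0.7153 0.3856


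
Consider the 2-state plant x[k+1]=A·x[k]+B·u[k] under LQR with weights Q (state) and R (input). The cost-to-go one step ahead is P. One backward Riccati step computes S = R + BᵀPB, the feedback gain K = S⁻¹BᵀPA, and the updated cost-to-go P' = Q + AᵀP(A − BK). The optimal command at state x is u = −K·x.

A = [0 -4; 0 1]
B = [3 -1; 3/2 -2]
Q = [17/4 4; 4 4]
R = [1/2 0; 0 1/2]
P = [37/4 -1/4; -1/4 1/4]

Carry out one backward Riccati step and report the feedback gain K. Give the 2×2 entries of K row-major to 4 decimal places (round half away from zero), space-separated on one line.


0.0000 -1.6012 0.0000 -0.8085

BᵀP = [27.3750 -0.3750; -8.7500 -0.2500]
S = R + BᵀPB = [1/2 0; 0 1/2] + [81.5625 -26.6250; -26.6250 9.2500] = [82.0625 -26.6250; -26.6250 9.7500]
BᵀPA = [0.0000 -109.8750; 0.0000 34.7500]
K = S⁻¹·BᵀPA = [0.0000 -1.6012; 0.0000 -0.8085]
A−BK = [0.0000 -0.0048; 0.0000 1.7849]
AᵀP(A−BK) = [0.0000 0.0000; 0.0000 2.4097]
P' = Q + AᵀP(A−BK) = [4.2500 4.0000; 4.0000 6.4097]
tr(P') = 10.6597


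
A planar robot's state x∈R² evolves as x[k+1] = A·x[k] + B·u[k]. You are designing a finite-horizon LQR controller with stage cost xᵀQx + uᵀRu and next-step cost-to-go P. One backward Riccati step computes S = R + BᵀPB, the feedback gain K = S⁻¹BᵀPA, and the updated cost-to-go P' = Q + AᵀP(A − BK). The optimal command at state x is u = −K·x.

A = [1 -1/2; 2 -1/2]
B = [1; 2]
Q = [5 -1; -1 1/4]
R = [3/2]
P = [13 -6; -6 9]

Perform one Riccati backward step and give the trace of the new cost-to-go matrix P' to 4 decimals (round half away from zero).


BᵀP = [1.0000 12.0000]
S = R + BᵀPB = [3/2] + [25.0000] = [26.5000]
BᵀPA = [25.0000 -6.5000]
K = S⁻¹·BᵀPA = [0.9434 -0.2453]
A−BK = [0.0566 -0.2547; 0.1132 -0.0094]
AᵀP(A−BK) = [1.4151 -0.3679; -0.3679 0.9057]
P' = Q + AᵀP(A−BK) = [6.4151 -1.3679; -1.3679 1.1557]
tr(P') = 7.5708

7.5708


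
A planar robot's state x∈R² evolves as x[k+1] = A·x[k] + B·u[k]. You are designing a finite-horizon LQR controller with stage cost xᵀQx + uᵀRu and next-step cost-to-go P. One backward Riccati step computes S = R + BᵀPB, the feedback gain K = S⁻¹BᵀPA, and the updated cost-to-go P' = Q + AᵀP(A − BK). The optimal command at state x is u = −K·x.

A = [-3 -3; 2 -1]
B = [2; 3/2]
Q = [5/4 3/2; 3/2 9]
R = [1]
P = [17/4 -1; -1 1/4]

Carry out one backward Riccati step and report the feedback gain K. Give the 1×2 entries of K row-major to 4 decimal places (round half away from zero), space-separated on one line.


BᵀP = [7.0000 -1.6250]
S = R + BᵀPB = [1] + [11.5625] = [12.5625]
BᵀPA = [-24.2500 -19.3750]
K = S⁻¹·BᵀPA = [-1.9303 -1.5423]
A−BK = [0.8607 0.0846; 4.8955 1.3134]
AᵀP(A−BK) = [4.4391 3.3495; 3.3495 2.6182]
P' = Q + AᵀP(A−BK) = [5.6891 4.8495; 4.8495 11.6182]
tr(P') = 17.3072

-1.9303 -1.5423


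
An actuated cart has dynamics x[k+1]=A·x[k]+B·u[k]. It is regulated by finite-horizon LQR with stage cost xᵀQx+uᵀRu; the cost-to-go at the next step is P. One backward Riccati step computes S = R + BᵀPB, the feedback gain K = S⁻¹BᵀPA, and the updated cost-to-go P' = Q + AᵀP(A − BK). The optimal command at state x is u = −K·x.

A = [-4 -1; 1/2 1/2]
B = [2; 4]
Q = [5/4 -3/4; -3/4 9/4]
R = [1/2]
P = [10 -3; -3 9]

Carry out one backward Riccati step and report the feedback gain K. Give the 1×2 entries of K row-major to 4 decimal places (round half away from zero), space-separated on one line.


-0.1245 0.0513

BᵀP = [8.0000 30.0000]
S = R + BᵀPB = [1/2] + [136.0000] = [136.5000]
BᵀPA = [-17.0000 7.0000]
K = S⁻¹·BᵀPA = [-0.1245 0.0513]
A−BK = [-3.7509 -1.1026; 0.9982 0.2949]
AᵀP(A−BK) = [172.1328 50.6218; 50.6218 14.8910]
P' = Q + AᵀP(A−BK) = [173.3828 49.8718; 49.8718 17.1410]
tr(P') = 190.5238


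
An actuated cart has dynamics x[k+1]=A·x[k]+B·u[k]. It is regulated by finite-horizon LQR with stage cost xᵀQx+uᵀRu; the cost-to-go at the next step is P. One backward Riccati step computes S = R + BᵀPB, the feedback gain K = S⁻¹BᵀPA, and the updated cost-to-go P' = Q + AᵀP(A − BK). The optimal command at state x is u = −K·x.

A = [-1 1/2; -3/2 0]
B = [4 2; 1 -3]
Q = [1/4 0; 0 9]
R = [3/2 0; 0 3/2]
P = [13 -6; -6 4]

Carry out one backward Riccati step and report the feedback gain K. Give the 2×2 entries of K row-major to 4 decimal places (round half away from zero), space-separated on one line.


-0.3775 0.1022 0.3057 0.0400

BᵀP = [46.0000 -20.0000; 44.0000 -24.0000]
S = R + BᵀPB = [3/2 0; 0 3/2] + [164.0000 152.0000; 152.0000 160.0000] = [165.5000 152.0000; 152.0000 161.5000]
BᵀPA = [-16.0000 23.0000; -8.0000 22.0000]
K = S⁻¹·BᵀPA = [-0.3775 0.1022; 0.3057 0.0400]
A−BK = [-0.1016 0.0111; -0.2054 0.0178]
AᵀP(A−BK) = [0.4064 -0.0443; -0.0443 0.0186]
P' = Q + AᵀP(A−BK) = [0.6564 -0.0443; -0.0443 9.0186]
tr(P') = 9.6750


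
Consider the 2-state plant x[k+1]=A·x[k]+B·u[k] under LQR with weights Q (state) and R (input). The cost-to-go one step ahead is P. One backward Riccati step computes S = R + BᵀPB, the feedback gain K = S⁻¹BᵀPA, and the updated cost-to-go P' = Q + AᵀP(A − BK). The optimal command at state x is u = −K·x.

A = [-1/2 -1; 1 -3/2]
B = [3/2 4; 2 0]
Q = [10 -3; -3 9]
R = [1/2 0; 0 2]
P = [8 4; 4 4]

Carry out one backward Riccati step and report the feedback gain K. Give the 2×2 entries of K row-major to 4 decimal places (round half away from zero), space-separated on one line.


0.4315 -0.7054 -0.2656 0.0033

BᵀP = [20.0000 14.0000; 32.0000 16.0000]
S = R + BᵀPB = [1/2 0; 0 2] + [58.0000 80.0000; 80.0000 128.0000] = [58.5000 80.0000; 80.0000 130.0000]
BᵀPA = [4.0000 -41.0000; 0.0000 -56.0000]
K = S⁻¹·BᵀPA = [0.4315 -0.7054; -0.2656 0.0033]
A−BK = [-0.0851 0.0448; 0.1369 -0.0892]
AᵀP(A−BK) = [0.2739 -0.1784; -0.1784 0.2647]
P' = Q + AᵀP(A−BK) = [10.2739 -3.1784; -3.1784 9.2647]
tr(P') = 19.5386


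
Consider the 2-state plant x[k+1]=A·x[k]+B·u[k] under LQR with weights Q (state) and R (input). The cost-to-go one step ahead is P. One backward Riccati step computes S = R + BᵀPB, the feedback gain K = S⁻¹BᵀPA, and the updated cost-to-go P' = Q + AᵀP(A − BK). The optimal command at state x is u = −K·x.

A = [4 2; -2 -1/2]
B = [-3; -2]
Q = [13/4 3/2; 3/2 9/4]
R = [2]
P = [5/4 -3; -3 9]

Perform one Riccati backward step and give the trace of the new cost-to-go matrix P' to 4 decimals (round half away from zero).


61.6179

BᵀP = [2.2500 -9.0000]
S = R + BᵀPB = [2] + [11.2500] = [13.2500]
BᵀPA = [27.0000 9.0000]
K = S⁻¹·BᵀPA = [2.0377 0.6792]
A−BK = [10.1132 4.0377; 2.0755 0.8585]
AᵀP(A−BK) = [48.9811 18.6604; 18.6604 7.1368]
P' = Q + AᵀP(A−BK) = [52.2311 20.1604; 20.1604 9.3868]
tr(P') = 61.6179


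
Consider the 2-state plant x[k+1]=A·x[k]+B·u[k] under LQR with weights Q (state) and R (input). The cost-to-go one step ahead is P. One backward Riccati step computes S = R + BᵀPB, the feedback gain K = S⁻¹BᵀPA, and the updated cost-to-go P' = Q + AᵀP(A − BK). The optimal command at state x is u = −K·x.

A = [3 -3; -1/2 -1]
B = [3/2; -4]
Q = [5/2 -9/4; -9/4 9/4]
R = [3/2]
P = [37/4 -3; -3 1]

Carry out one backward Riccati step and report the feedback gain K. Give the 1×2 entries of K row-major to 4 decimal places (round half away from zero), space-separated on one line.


1.1018 -0.9302

BᵀP = [25.8750 -8.5000]
S = R + BᵀPB = [3/2] + [72.8125] = [74.3125]
BᵀPA = [81.8750 -69.1250]
K = S⁻¹·BᵀPA = [1.1018 -0.9302]
A−BK = [1.3474 -1.6047; 3.9071 -4.7208]
AᵀP(A−BK) = [2.2929 -2.0904; -2.0904 1.9504]
P' = Q + AᵀP(A−BK) = [4.7929 -4.3404; -4.3404 4.2004]
tr(P') = 8.9933


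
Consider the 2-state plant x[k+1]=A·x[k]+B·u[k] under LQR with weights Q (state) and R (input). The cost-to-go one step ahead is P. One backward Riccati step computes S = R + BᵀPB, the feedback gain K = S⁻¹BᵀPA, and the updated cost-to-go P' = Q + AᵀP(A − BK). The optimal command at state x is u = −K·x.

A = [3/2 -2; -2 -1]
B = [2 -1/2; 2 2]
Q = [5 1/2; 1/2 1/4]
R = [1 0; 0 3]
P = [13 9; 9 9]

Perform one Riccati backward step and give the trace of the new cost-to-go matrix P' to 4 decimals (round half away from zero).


10.1791

BᵀP = [44.0000 36.0000; 11.5000 13.5000]
S = R + BᵀPB = [1 0; 0 3] + [160.0000 50.0000; 50.0000 21.2500] = [161.0000 50.0000; 50.0000 24.2500]
BᵀPA = [-6.0000 -124.0000; -9.7500 -36.5000]
K = S⁻¹·BᵀPA = [0.2435 -0.8417; -0.9042 0.2304]
A−BK = [0.5608 -0.2014; -0.6787 0.2227]
AᵀP(A−BK) = [3.8951 -1.3043; -1.3043 1.0340]
P' = Q + AᵀP(A−BK) = [8.8951 -0.8043; -0.8043 1.2840]
tr(P') = 10.1791


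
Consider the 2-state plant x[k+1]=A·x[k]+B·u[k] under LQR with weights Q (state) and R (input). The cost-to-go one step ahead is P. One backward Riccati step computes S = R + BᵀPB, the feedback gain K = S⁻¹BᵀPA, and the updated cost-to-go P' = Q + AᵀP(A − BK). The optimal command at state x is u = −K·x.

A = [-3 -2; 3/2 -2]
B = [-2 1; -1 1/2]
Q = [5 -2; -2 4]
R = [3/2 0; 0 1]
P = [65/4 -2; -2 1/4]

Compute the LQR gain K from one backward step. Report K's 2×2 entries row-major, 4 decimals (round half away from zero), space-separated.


BᵀP = [-30.5000 3.7500; 15.2500 -1.8750]
S = R + BᵀPB = [3/2 0; 0 1] + [57.2500 -28.6250; -28.6250 14.3125] = [58.7500 -28.6250; -28.6250 15.3125]
BᵀPA = [97.1250 53.5000; -48.5625 -26.7500]
K = S⁻¹·BᵀPA = [1.2108 0.6669; -0.9081 -0.5002]
A−BK = [0.3296 -0.1660; 3.1648 -1.0830]
AᵀP(A−BK) = [3.1204 1.6841; 1.6841 0.9392]
P' = Q + AᵀP(A−BK) = [8.1204 -0.3159; -0.3159 4.9392]
tr(P') = 13.0596

1.2108 0.6669 -0.9081 -0.5002


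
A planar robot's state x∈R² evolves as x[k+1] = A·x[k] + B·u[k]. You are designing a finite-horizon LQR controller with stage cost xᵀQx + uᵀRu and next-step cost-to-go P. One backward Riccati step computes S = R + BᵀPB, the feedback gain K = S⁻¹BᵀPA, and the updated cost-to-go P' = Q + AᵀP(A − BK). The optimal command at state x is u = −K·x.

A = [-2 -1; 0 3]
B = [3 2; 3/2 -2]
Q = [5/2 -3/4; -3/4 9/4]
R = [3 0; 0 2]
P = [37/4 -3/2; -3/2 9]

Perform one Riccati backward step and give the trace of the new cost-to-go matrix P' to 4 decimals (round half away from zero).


BᵀP = [25.5000 9.0000; 21.5000 -21.0000]
S = R + BᵀPB = [3 0; 0 2] + [90.0000 33.0000; 33.0000 85.0000] = [93.0000 33.0000; 33.0000 87.0000]
BᵀPA = [-51.0000 1.5000; -43.0000 -84.5000]
K = S⁻¹·BᵀPA = [-0.4310 0.4169; -0.3308 -1.1294]
A−BK = [-0.0454 0.0081; -0.0150 0.1159]
AᵀP(A−BK) = [0.7952 0.1971; 0.1971 3.1911]
P' = Q + AᵀP(A−BK) = [3.2952 -0.5529; -0.5529 5.4411]
tr(P') = 8.7363

8.7363


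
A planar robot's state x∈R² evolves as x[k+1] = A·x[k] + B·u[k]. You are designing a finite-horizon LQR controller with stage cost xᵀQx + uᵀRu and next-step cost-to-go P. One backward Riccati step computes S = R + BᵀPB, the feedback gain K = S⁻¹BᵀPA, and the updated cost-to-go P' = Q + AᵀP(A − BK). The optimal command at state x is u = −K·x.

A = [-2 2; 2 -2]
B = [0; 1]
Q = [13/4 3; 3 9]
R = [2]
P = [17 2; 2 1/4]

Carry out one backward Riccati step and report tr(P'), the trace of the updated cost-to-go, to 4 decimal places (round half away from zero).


BᵀP = [2.0000 0.2500]
S = R + BᵀPB = [2] + [0.2500] = [2.2500]
BᵀPA = [-3.5000 3.5000]
K = S⁻¹·BᵀPA = [-1.5556 1.5556]
A−BK = [-2.0000 2.0000; 3.5556 -3.5556]
AᵀP(A−BK) = [47.5556 -47.5556; -47.5556 47.5556]
P' = Q + AᵀP(A−BK) = [50.8056 -44.5556; -44.5556 56.5556]
tr(P') = 107.3611

107.3611


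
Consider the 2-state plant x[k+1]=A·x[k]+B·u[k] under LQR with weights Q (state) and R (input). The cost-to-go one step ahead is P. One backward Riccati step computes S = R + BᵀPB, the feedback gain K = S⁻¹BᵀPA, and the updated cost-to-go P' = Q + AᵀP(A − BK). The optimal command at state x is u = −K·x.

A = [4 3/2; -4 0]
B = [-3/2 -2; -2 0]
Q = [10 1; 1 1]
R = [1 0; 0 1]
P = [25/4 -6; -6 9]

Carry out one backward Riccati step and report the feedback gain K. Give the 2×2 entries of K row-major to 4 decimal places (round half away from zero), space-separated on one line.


BᵀP = [2.6250 -9.0000; -12.5000 12.0000]
S = R + BᵀPB = [1 0; 0 1] + [14.0625 -5.2500; -5.2500 25.0000] = [15.0625 -5.2500; -5.2500 26.0000]
BᵀPA = [46.5000 3.9375; -98.0000 -18.7500]
K = S⁻¹·BᵀPA = [1.9076 0.0108; -3.3840 -0.7190]
A−BK = [0.0934 0.0783; -0.1847 0.0216]
AᵀP(A−BK) = [15.6594 2.5380; 2.5380 0.5392]
P' = Q + AᵀP(A−BK) = [25.6594 3.5380; 3.5380 1.5392]
tr(P') = 27.1986

1.9076 0.0108 -3.3840 -0.7190


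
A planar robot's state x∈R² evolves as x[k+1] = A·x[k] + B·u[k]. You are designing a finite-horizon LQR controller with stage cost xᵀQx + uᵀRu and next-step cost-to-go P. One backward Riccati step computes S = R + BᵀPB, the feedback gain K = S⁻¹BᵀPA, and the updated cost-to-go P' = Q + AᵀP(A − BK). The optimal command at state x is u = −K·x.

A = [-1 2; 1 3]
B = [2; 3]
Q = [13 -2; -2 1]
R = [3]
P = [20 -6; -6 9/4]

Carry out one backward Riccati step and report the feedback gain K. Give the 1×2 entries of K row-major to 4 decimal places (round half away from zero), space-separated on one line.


BᵀP = [22.0000 -5.2500]
S = R + BᵀPB = [3] + [28.2500] = [31.2500]
BᵀPA = [-27.2500 28.2500]
K = S⁻¹·BᵀPA = [-0.8720 0.9040]
A−BK = [0.7440 0.1920; 3.6160 0.2880]
AᵀP(A−BK) = [10.4880 -2.6160; -2.6160 2.7120]
P' = Q + AᵀP(A−BK) = [23.4880 -4.6160; -4.6160 3.7120]
tr(P') = 27.2000

-0.8720 0.9040


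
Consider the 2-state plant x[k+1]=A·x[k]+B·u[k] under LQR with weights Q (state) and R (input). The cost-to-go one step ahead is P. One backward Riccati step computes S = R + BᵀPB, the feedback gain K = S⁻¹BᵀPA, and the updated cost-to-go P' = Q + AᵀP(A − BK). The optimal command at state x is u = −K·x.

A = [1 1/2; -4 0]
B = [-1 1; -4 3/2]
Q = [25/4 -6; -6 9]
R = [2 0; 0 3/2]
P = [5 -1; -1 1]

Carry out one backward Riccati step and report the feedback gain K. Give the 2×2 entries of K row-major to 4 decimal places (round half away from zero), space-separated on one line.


BᵀP = [-1.0000 -3.0000; 3.5000 0.5000]
S = R + BᵀPB = [2 0; 0 3/2] + [13.0000 -5.5000; -5.5000 4.2500] = [15.0000 -5.5000; -5.5000 5.7500]
BᵀPA = [11.0000 -0.5000; 1.5000 1.7500]
K = S⁻¹·BᵀPA = [1.2768 0.1205; 1.4821 0.4196]
A−BK = [0.7946 0.2009; -1.1161 -0.1473]
AᵀP(A−BK) = [12.7321 2.5446; 2.5446 0.5759]
P' = Q + AᵀP(A−BK) = [18.9821 -3.4554; -3.4554 9.5759]
tr(P') = 28.5580

1.2768 0.1205 1.4821 0.4196


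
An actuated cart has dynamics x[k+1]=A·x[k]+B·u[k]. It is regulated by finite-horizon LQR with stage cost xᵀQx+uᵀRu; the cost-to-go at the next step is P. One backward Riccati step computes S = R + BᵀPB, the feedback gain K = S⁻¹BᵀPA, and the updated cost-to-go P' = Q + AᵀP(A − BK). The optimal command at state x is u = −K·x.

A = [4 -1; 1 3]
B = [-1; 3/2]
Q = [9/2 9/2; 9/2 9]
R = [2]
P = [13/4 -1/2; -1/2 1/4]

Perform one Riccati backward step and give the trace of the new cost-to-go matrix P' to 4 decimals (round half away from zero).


32.9637

BᵀP = [-4.0000 0.8750]
S = R + BᵀPB = [2] + [5.3125] = [7.3125]
BᵀPA = [-15.1250 6.6250]
K = S⁻¹·BᵀPA = [-2.0684 0.9060]
A−BK = [1.9316 -0.0940; 4.1026 1.6410]
AᵀP(A−BK) = [16.9658 -4.0470; -4.0470 2.4979]
P' = Q + AᵀP(A−BK) = [21.4658 0.4530; 0.4530 11.4979]
tr(P') = 32.9637


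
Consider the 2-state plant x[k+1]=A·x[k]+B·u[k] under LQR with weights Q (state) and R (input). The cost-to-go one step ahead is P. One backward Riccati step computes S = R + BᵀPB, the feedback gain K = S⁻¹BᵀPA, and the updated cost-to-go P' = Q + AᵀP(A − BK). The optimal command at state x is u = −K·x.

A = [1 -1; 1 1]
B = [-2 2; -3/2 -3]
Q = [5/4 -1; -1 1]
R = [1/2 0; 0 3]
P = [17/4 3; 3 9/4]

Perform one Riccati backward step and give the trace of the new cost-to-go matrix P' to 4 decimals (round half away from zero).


BᵀP = [-13.0000 -9.3750; -0.5000 -0.7500]
S = R + BᵀPB = [1/2 0; 0 3] + [40.0625 2.1250; 2.1250 1.2500] = [40.5625 2.1250; 2.1250 4.2500]
BᵀPA = [-22.3750 3.6250; -1.2500 -0.2500]
K = S⁻¹·BᵀPA = [-0.5506 0.0949; -0.0188 -0.1063]
A−BK = [-0.0637 -0.5975; 0.1176 0.8235]
AᵀP(A−BK) = [0.1561 -0.0087; -0.0087 0.1293]
P' = Q + AᵀP(A−BK) = [1.4061 -1.0087; -1.0087 1.1293]
tr(P') = 2.5354

2.5354


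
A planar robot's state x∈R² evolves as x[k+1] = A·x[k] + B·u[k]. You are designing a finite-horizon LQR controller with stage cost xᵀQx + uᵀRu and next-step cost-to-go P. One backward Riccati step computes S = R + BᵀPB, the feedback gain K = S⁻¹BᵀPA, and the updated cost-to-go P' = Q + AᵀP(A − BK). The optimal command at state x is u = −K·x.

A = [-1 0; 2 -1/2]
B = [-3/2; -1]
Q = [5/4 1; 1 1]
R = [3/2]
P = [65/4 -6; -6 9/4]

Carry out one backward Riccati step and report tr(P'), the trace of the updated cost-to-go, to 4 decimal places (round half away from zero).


BᵀP = [-18.3750 6.7500]
S = R + BᵀPB = [3/2] + [20.8125] = [22.3125]
BᵀPA = [31.8750 -3.3750]
K = S⁻¹·BᵀPA = [1.4286 -0.1513]
A−BK = [1.1429 -0.2269; 3.4286 -0.6513]
AᵀP(A−BK) = [3.7143 -0.4286; -0.4286 0.0520]
P' = Q + AᵀP(A−BK) = [4.9643 0.5714; 0.5714 1.0520]
tr(P') = 6.0163

6.0163


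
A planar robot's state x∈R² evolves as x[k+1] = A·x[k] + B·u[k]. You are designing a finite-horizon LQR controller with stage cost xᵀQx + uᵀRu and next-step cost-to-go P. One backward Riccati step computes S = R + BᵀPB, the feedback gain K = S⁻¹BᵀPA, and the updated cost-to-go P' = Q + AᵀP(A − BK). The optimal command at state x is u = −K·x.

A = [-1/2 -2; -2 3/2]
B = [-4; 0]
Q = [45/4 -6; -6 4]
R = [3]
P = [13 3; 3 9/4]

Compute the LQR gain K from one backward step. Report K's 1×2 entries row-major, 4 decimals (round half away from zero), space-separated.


0.2370 0.4076

BᵀP = [-52.0000 -12.0000]
S = R + BᵀPB = [3] + [208.0000] = [211.0000]
BᵀPA = [50.0000 86.0000]
K = S⁻¹·BᵀPA = [0.2370 0.4076]
A−BK = [0.4479 -0.3697; -2.0000 1.5000]
AᵀP(A−BK) = [6.4017 -4.3791; -4.3791 4.0104]
P' = Q + AᵀP(A−BK) = [17.6517 -10.3791; -10.3791 8.0104]
tr(P') = 25.6620


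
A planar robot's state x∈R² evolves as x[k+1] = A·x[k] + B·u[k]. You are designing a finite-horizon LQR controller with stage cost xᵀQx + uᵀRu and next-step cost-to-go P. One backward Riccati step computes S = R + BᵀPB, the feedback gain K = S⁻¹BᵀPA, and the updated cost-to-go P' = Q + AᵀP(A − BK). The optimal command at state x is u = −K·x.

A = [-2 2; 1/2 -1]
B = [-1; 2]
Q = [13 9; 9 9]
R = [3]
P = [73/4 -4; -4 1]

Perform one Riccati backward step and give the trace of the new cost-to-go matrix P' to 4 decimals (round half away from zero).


35.6136

BᵀP = [-26.2500 6.0000]
S = R + BᵀPB = [3] + [38.2500] = [41.2500]
BᵀPA = [55.5000 -58.5000]
K = S⁻¹·BᵀPA = [1.3455 -1.4182]
A−BK = [-0.6545 0.5818; -2.1909 1.8364]
AᵀP(A−BK) = [6.5773 -6.7909; -6.7909 7.0364]
P' = Q + AᵀP(A−BK) = [19.5773 2.2091; 2.2091 16.0364]
tr(P') = 35.6136


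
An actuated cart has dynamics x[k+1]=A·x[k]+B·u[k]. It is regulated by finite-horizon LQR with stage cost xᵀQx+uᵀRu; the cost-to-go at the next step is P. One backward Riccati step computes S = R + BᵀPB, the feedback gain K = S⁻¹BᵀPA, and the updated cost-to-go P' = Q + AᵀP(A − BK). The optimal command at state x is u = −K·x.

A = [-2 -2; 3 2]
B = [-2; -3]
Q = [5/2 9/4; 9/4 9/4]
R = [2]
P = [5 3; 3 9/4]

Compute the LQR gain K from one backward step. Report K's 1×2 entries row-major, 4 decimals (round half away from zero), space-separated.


BᵀP = [-19.0000 -12.7500]
S = R + BᵀPB = [2] + [76.2500] = [78.2500]
BᵀPA = [-0.2500 12.5000]
K = S⁻¹·BᵀPA = [-0.0032 0.1597]
A−BK = [-2.0064 -1.6805; 2.9904 2.4792]
AᵀP(A−BK) = [4.2492 3.5399; 3.5399 3.0032]
P' = Q + AᵀP(A−BK) = [6.7492 5.7899; 5.7899 5.2532]
tr(P') = 12.0024

-0.0032 0.1597


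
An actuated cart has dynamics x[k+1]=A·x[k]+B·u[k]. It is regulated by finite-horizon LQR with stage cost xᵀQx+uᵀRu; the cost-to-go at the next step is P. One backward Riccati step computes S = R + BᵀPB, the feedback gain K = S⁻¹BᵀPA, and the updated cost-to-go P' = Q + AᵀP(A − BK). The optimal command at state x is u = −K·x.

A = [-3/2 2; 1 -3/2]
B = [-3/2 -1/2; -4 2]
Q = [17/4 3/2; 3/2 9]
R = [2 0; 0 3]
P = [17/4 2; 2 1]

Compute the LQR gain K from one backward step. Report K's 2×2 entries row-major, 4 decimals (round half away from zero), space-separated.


BᵀP = [-14.3750 -7.0000; 1.8750 1.0000]
S = R + BᵀPB = [2 0; 0 3] + [49.5625 -6.8125; -6.8125 1.0625] = [51.5625 -6.8125; -6.8125 4.0625]
BᵀPA = [14.5625 -18.2500; -1.8125 2.2500]
K = S⁻¹·BᵀPA = [0.2871 -0.3607; 0.0353 -0.0510]
A−BK = [-1.0517 1.4335; 2.0778 -2.8407]
AᵀP(A−BK) = [0.4458 -0.5901; -0.5901 0.7824]
P' = Q + AᵀP(A−BK) = [4.6958 0.9099; 0.9099 9.7824]
tr(P') = 14.4782

0.2871 -0.3607 0.0353 -0.0510


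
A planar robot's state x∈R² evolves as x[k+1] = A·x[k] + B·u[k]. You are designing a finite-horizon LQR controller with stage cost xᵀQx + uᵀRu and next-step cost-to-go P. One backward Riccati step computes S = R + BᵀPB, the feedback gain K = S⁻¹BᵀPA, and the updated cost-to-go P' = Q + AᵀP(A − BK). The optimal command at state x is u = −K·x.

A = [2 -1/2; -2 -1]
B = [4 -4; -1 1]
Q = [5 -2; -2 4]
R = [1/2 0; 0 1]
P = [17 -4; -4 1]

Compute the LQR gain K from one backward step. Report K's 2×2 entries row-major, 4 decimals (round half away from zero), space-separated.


BᵀP = [72.0000 -17.0000; -72.0000 17.0000]
S = R + BᵀPB = [1/2 0; 0 1] + [305.0000 -305.0000; -305.0000 305.0000] = [305.5000 -305.0000; -305.0000 306.0000]
BᵀPA = [178.0000 -19.0000; -178.0000 19.0000]
K = S⁻¹·BᵀPA = [0.3886 -0.0415; -0.1943 0.0207]
A−BK = [-0.3319 -0.2511; -1.4170 -1.0622]
AᵀP(A−BK) = [0.2314 0.0764; 0.0764 0.0677]
P' = Q + AᵀP(A−BK) = [5.2314 -1.9236; -1.9236 4.0677]
tr(P') = 9.2991

0.3886 -0.0415 -0.1943 0.0207


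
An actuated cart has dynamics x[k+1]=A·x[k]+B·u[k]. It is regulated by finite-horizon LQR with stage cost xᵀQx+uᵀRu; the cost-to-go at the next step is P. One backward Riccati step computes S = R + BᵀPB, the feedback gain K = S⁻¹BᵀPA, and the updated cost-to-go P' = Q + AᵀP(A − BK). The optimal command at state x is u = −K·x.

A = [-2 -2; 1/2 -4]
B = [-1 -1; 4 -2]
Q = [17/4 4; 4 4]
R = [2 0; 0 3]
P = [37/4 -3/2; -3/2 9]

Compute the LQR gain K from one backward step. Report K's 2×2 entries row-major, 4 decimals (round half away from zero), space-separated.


0.6678 -0.1025 1.0450 1.7130

BᵀP = [-15.2500 37.5000; -6.2500 -16.5000]
S = R + BᵀPB = [2 0; 0 3] + [165.2500 -59.7500; -59.7500 39.2500] = [167.2500 -59.7500; -59.7500 42.2500]
BᵀPA = [49.2500 -119.5000; 4.2500 78.5000]
K = S⁻¹·BᵀPA = [0.6678 -0.1025; 1.0450 1.7130]
A−BK = [-0.2872 -0.3896; -0.0812 -0.1639]
AᵀP(A−BK) = [4.9203 6.2699; 6.2699 10.2779]
P' = Q + AᵀP(A−BK) = [9.1703 10.2699; 10.2699 14.2779]
tr(P') = 23.4482


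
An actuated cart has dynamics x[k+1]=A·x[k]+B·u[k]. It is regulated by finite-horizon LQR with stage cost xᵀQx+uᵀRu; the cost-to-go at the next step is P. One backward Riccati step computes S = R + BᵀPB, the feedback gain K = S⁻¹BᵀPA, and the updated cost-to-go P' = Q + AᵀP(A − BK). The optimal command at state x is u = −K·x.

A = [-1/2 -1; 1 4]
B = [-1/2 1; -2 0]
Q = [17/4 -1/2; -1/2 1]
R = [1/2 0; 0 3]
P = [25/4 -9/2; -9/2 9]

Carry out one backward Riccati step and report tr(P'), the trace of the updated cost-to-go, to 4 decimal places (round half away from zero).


BᵀP = [5.8750 -15.7500; 6.2500 -4.5000]
S = R + BᵀPB = [1/2 0; 0 3] + [28.5625 5.8750; 5.8750 6.2500] = [29.0625 5.8750; 5.8750 9.2500]
BᵀPA = [-18.6875 -68.8750; -7.6250 -24.2500]
K = S⁻¹·BᵀPA = [-0.5465 -2.1110; -0.4772 -1.2809]
A−BK = [-0.2961 -0.7746; -0.0931 -0.2219]
AᵀP(A−BK) = [1.2103 3.4097; 3.4097 9.7962]
P' = Q + AᵀP(A−BK) = [5.4603 2.9097; 2.9097 10.7962]
tr(P') = 16.2565

16.2565


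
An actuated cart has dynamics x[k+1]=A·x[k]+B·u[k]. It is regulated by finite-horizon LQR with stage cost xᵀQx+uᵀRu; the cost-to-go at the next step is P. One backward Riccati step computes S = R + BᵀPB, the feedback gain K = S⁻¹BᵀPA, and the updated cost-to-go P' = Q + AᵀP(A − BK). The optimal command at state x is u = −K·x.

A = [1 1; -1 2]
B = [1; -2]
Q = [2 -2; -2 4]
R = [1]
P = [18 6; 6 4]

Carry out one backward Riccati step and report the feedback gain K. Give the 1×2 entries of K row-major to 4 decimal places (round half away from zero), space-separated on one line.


BᵀP = [6.0000 -2.0000]
S = R + BᵀPB = [1] + [10.0000] = [11.0000]
BᵀPA = [8.0000 2.0000]
K = S⁻¹·BᵀPA = [0.7273 0.1818]
A−BK = [0.2727 0.8182; 0.4545 2.3636]
AᵀP(A−BK) = [4.1818 14.5455; 14.5455 57.6364]
P' = Q + AᵀP(A−BK) = [6.1818 12.5455; 12.5455 61.6364]
tr(P') = 67.8182

0.7273 0.1818


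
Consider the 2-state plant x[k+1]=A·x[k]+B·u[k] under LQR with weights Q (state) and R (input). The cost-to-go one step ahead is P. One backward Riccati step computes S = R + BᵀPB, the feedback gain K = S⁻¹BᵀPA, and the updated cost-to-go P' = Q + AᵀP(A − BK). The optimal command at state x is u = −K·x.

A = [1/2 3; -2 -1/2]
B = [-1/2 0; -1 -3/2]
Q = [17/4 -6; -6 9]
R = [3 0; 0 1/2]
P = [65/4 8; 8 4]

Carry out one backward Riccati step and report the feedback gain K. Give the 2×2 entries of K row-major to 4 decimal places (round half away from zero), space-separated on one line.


0.0918 -0.6891 0.5156 -2.6032

BᵀP = [-16.1250 -8.0000; -12.0000 -6.0000]
S = R + BᵀPB = [3 0; 0 1/2] + [16.0625 12.0000; 12.0000 9.0000] = [19.0625 12.0000; 12.0000 9.5000]
BᵀPA = [7.9375 -44.3750; 6.0000 -33.0000]
K = S⁻¹·BᵀPA = [0.0918 -0.6891; 0.5156 -2.6032]
A−BK = [0.5459 2.6554; -1.1348 -5.0939]
AᵀP(A−BK) = [0.2401 -0.5358; -0.5358 6.7641]
P' = Q + AᵀP(A−BK) = [4.4901 -6.5358; -6.5358 15.7641]
tr(P') = 20.2542


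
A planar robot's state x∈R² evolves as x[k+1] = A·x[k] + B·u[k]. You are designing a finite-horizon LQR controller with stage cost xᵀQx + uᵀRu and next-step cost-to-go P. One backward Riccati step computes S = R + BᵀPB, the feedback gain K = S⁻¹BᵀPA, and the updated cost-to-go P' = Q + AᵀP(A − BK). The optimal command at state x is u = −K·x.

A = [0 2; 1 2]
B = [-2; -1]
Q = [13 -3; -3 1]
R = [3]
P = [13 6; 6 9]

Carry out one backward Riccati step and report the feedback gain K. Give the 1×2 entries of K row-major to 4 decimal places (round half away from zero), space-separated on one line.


-0.2386 -1.2045

BᵀP = [-32.0000 -21.0000]
S = R + BᵀPB = [3] + [85.0000] = [88.0000]
BᵀPA = [-21.0000 -106.0000]
K = S⁻¹·BᵀPA = [-0.2386 -1.2045]
A−BK = [-0.4773 -0.4091; 0.7614 0.7955]
AᵀP(A−BK) = [3.9886 4.7045; 4.7045 8.3182]
P' = Q + AᵀP(A−BK) = [16.9886 1.7045; 1.7045 9.3182]
tr(P') = 26.3068


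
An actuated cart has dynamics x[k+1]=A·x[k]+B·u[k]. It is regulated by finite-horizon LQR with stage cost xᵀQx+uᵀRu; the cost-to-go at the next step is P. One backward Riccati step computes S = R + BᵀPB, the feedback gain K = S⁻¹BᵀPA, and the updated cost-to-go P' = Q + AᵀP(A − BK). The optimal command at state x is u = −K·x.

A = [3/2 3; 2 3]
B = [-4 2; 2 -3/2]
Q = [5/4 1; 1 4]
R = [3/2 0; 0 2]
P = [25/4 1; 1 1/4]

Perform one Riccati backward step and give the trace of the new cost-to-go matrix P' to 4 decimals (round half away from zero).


9.7433

BᵀP = [-23.0000 -3.5000; 11.0000 1.6250]
S = R + BᵀPB = [3/2 0; 0 2] + [85.0000 -40.7500; -40.7500 19.5625] = [86.5000 -40.7500; -40.7500 21.5625]
BᵀPA = [-41.5000 -79.5000; 19.7500 37.8750]
K = S⁻¹·BᵀPA = [-0.4400 -0.8349; 0.0843 0.1787]
A−BK = [-0.4288 -0.6970; 3.0066 4.9378]
AᵀP(A−BK) = [1.1353 1.9477; 1.9477 3.3580]
P' = Q + AᵀP(A−BK) = [2.3853 2.9477; 2.9477 7.3580]
tr(P') = 9.7433


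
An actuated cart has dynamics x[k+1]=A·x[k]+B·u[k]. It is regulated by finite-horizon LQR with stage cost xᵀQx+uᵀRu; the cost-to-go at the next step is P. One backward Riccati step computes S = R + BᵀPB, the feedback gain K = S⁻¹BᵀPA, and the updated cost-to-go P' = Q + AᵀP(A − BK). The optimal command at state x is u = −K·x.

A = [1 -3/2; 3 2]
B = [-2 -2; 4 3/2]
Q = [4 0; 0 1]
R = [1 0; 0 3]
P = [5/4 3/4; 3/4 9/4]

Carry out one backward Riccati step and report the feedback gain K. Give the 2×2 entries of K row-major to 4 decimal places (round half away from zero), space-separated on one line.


1.0103 0.4113 -0.7131 0.1865

BᵀP = [0.5000 7.5000; -1.3750 1.8750]
S = R + BᵀPB = [1 0; 0 3] + [29.0000 10.2500; 10.2500 5.5625] = [30.0000 10.2500; 10.2500 8.5625]
BᵀPA = [23.0000 14.2500; 4.2500 5.8125]
K = S⁻¹·BᵀPA = [1.0103 0.4113; -0.7131 0.1865]
A−BK = [1.5945 -0.3044; 0.0284 0.0751]
AᵀP(A−BK) = [5.7937 -0.5021; -0.5021 0.3677]
P' = Q + AᵀP(A−BK) = [9.7937 -0.5021; -0.5021 1.3677]
tr(P') = 11.1615
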